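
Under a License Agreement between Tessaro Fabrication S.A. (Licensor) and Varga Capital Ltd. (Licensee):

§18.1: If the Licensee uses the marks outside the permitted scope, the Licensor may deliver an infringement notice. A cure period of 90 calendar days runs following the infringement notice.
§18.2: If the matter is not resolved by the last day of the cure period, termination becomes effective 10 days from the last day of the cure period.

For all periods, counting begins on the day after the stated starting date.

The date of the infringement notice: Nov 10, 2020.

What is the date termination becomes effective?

Feb 18, 2021

Adding 90 calendar days to Nov 10, 2020 gives Feb 8, 2021, which is the last day of the cure period.
Adding 10 calendar days to Feb 8, 2021 gives Feb 18, 2021, which is the date termination becomes effective.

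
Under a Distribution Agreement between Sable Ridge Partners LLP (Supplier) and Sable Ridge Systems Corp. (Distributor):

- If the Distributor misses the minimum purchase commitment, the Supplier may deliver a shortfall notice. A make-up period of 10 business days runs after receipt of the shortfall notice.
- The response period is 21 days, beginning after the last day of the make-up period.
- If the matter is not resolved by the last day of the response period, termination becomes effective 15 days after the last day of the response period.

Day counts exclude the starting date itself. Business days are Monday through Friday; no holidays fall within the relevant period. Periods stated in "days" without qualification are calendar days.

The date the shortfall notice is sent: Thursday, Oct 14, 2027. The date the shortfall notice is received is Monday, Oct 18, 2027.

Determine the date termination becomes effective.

The last day of the make-up period: 10 business days after Monday, Oct 18, 2027, skipping weekends — Oct 19, Oct 20, Oct 21, Oct 22, Oct 25, Oct 26, Oct 27, Oct 28, Oct 29, Nov 1 — lands on Monday, Nov 1, 2027.
The last day of the response period: 21 calendar days after Nov 1, 2027 is Nov 22, 2027.
The date termination becomes effective: Nov 22, 2027 + 15 days = Dec 7, 2027.

Dec 7, 2027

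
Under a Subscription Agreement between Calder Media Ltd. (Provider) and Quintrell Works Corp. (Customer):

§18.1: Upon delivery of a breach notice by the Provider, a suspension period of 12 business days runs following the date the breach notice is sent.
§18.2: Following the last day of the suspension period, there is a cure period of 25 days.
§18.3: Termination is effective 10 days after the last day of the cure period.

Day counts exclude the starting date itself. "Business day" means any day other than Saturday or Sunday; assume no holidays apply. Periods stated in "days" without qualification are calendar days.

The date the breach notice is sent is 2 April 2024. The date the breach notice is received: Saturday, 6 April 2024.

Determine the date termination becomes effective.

The last day of the suspension period: counting 12 business days from Tuesday, 2 April 2024 (Apr 3, Apr 4, Apr 5, Apr 8, …, Apr 16, Apr 17, Apr 18, skipping weekends) reaches Thursday, 18 April 2024.
The last day of the cure period: 25 calendar days after 18 April 2024 is 13 May 2024.
The date termination becomes effective: 13 May 2024 + 10 days = 23 May 2024.

23 May 2024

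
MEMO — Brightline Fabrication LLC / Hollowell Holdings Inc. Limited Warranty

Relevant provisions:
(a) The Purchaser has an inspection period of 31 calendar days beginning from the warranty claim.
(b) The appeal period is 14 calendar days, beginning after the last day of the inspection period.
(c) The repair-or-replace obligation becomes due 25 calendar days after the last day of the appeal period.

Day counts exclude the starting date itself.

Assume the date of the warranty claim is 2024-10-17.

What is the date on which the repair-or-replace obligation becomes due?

2024-12-26

The last day of the inspection period: 2024-10-17 + 31 days = 2024-11-17.
The last day of the appeal period: 14 calendar days after 2024-11-17 is 2024-12-01.
The date on which the repair-or-replace obligation becomes due: 2024-12-01 + 25 days = 2024-12-26.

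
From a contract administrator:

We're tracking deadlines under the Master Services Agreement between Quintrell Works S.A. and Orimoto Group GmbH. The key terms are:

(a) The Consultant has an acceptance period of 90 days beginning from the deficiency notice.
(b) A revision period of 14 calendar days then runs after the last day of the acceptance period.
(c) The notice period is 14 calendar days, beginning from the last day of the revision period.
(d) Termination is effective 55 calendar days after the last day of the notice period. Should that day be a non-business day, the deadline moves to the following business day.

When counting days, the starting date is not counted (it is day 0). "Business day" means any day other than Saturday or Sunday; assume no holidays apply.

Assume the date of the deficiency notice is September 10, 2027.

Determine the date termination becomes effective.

March 1, 2028

The last day of the acceptance period: 90 calendar days after September 10, 2027 is December 9, 2027.
The last day of the revision period: December 9, 2027 + 14 days = December 23, 2027.
Adding 14 calendar days to December 23, 2027 gives January 6, 2028, which is the last day of the notice period.
Adding 55 calendar days to January 6, 2028 gives March 1, 2028, which is the date termination becomes effective. March 1, 2028 is a Wednesday, so no roll-forward applies.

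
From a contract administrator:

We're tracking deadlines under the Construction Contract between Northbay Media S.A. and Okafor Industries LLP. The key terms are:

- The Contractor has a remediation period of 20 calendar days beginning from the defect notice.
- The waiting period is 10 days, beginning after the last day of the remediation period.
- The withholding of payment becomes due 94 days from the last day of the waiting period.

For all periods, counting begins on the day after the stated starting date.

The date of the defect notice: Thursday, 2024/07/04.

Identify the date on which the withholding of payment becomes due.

Adding 20 calendar days to 2024/07/04 gives 2024/07/24, which is the last day of the remediation period.
The last day of the waiting period: 10 calendar days after 2024/07/24 is 2024/08/03.
The date on which the withholding of payment becomes due: 2024/08/03 + 94 days = 2024/11/05.

2024/11/05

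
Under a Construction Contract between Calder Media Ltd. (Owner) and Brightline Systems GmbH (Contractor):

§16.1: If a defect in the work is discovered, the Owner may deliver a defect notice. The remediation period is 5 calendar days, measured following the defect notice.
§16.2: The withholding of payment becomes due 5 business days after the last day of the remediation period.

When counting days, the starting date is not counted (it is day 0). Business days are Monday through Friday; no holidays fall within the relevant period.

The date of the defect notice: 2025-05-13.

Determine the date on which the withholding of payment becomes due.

Adding 5 calendar days to 2025-05-13 gives 2025-05-18, which is the last day of the remediation period.
The date on which the withholding of payment becomes due: 5 business days after Sunday, 2025-05-18, skipping weekends — May 19, May 20, May 21, May 22, May 23 — lands on Friday, 2025-05-23.

2025-05-23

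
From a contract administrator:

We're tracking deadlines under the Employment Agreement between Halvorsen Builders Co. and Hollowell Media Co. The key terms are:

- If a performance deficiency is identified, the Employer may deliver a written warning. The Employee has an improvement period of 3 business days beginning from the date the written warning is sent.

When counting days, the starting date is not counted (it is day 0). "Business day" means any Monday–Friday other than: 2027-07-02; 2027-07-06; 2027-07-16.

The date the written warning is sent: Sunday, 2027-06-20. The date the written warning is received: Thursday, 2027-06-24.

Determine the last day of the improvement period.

The last day of the improvement period: 3 business days after Sunday, 2027-06-20, skipping weekends — Jun 21, Jun 22, Jun 23 — lands on Wednesday, 2027-06-23.

2027-06-23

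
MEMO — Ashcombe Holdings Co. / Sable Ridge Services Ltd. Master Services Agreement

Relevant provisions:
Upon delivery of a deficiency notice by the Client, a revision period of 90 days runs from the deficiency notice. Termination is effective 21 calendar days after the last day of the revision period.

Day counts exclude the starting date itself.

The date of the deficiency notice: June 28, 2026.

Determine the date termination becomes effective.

October 17, 2026

Adding 90 calendar days to June 28, 2026 gives September 26, 2026, which is the last day of the revision period.
The date termination becomes effective: September 26, 2026 + 21 days = October 17, 2026.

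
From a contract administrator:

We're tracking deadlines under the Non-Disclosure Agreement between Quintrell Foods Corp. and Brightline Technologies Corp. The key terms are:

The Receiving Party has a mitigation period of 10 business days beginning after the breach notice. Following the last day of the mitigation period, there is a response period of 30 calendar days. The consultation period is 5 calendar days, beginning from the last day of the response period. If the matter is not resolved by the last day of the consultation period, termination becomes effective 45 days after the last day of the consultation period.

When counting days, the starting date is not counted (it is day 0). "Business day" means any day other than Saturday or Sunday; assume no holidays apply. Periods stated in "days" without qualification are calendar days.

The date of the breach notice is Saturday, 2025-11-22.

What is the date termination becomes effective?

2026-02-23

The last day of the mitigation period: 10 business days after Saturday, 2025-11-22, skipping weekends — Nov 24, Nov 25, Nov 26, Nov 27, Nov 28, Dec 1, Dec 2, Dec 3, Dec 4, Dec 5 — lands on Friday, 2025-12-05.
The last day of the response period: 30 calendar days after 2025-12-05 is 2026-01-04.
The last day of the consultation period: 5 calendar days after 2026-01-04 is 2026-01-09.
The date termination becomes effective: 45 calendar days after 2026-01-09 is 2026-02-23.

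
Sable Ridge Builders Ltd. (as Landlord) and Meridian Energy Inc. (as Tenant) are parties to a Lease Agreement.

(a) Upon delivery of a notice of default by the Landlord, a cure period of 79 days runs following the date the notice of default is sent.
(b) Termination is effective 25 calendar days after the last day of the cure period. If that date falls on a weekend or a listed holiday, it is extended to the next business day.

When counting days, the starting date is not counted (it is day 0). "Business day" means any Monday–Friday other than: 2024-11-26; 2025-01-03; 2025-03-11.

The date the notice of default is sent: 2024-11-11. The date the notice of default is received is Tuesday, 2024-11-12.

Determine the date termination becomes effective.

2025-02-24

The last day of the cure period: 2024-11-11 + 79 days = 2025-01-29.
Adding 25 calendar days to 2025-01-29 gives 2025-02-23, which is the date termination becomes effective. That falls on a Sunday, so it rolls to the next business day, Monday, 2025-02-24.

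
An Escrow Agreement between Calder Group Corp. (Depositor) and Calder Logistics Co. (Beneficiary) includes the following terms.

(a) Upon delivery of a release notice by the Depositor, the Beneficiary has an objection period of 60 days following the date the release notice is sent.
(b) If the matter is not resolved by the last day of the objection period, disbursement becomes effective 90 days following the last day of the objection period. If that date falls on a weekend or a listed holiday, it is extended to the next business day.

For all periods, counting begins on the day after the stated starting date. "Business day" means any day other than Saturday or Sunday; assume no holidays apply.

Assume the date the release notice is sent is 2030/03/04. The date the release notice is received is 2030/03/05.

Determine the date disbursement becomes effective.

2030/08/01

Adding 60 calendar days to 2030/03/04 gives 2030/05/03, which is the last day of the objection period.
Adding 90 calendar days to 2030/05/03 gives 2030/08/01, which is the date disbursement becomes effective. 2030/08/01 is a Thursday, so no roll-forward applies.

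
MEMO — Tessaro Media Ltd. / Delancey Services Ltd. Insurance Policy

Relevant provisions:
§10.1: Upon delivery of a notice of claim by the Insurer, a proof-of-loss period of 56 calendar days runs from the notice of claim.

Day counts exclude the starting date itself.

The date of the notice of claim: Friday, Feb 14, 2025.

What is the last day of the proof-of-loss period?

The last day of the proof-of-loss period: 56 calendar days after Feb 14, 2025 is Apr 11, 2025.

Apr 11, 2025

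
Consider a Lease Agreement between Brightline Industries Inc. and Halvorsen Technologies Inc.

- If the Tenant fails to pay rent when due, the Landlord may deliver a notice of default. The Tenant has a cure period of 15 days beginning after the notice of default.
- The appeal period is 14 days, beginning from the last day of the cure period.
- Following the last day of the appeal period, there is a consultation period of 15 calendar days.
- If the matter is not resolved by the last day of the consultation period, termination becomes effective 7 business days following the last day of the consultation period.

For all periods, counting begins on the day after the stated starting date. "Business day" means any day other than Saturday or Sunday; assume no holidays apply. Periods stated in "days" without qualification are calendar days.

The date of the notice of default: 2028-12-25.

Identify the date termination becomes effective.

The last day of the cure period: 15 calendar days after 2028-12-25 is 2029-01-09.
Adding 14 calendar days to 2029-01-09 gives 2029-01-23, which is the last day of the appeal period.
Adding 15 calendar days to 2029-01-23 gives 2029-02-07, which is the last day of the consultation period.
The date termination becomes effective: counting 7 business days from Wednesday, 2029-02-07 (Feb 8, Feb 9, Feb 12, Feb 13, Feb 14, Feb 15, Feb 16, skipping weekends) reaches Friday, 2029-02-16.

2029-02-16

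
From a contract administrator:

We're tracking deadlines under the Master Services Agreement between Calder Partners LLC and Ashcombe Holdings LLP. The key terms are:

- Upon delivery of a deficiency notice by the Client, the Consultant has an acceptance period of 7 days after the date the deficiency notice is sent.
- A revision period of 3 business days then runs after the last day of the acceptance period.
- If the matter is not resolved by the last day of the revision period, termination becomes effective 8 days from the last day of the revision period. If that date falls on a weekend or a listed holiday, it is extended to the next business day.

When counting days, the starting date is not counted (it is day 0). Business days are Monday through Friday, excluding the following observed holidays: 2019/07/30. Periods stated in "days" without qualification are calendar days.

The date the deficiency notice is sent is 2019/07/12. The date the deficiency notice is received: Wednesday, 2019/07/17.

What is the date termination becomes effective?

2019/08/01

Adding 7 calendar days to 2019/07/12 gives 2019/07/19, which is the last day of the acceptance period.
The last day of the revision period: 3 business days after Friday, 2019/07/19, skipping weekends — Jul 22, Jul 23, Jul 24 — lands on Wednesday, 2019/07/24.
The date termination becomes effective: 8 calendar days after 2019/07/24 is 2019/08/01. 2019/08/01 is a Thursday and is not a listed holiday, so no roll-forward applies.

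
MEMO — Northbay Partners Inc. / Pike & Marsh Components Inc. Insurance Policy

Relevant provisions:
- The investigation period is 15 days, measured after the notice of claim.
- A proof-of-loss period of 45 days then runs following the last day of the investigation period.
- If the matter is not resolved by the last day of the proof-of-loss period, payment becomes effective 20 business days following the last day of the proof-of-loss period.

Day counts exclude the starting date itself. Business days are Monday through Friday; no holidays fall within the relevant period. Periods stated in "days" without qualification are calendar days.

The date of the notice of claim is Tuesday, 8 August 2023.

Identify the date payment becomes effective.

3 November 2023

The last day of the investigation period: 8 August 2023 + 15 days = 23 August 2023.
Adding 45 calendar days to 23 August 2023 gives 7 October 2023, which is the last day of the proof-of-loss period.
The date payment becomes effective: counting 20 business days from Saturday, 7 October 2023 (Oct 9, Oct 10, Oct 11, Oct 12, …, Nov 1, Nov 2, Nov 3, skipping weekends) reaches Friday, 3 November 2023.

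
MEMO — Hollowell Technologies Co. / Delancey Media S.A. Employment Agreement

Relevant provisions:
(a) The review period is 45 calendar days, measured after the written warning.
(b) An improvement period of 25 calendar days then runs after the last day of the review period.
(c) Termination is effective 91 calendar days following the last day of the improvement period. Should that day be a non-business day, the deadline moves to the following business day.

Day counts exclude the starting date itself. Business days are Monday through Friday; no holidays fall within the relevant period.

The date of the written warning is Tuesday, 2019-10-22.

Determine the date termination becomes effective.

The last day of the review period: 45 calendar days after 2019-10-22 is 2019-12-06.
Adding 25 calendar days to 2019-12-06 gives 2019-12-31, which is the last day of the improvement period.
The date termination becomes effective: 2019-12-31 + 91 days = 2020-03-31. 2020-03-31 is a Tuesday, so no roll-forward applies.

2020-03-31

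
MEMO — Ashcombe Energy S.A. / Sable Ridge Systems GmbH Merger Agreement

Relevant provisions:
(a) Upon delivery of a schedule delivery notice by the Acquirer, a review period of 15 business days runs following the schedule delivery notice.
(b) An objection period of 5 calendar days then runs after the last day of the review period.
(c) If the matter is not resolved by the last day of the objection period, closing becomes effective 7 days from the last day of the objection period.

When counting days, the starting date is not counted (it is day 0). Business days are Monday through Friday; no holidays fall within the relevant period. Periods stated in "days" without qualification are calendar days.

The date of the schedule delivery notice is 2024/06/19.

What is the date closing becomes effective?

2024/07/22

The last day of the review period: counting 15 business days from Wednesday, 2024/06/19 (Jun 20, Jun 21, Jun 24, Jun 25, …, Jul 8, Jul 9, Jul 10, skipping weekends) reaches Wednesday, 2024/07/10.
Adding 5 calendar days to 2024/07/10 gives 2024/07/15, which is the last day of the objection period.
The date closing becomes effective: 7 calendar days after 2024/07/15 is 2024/07/22.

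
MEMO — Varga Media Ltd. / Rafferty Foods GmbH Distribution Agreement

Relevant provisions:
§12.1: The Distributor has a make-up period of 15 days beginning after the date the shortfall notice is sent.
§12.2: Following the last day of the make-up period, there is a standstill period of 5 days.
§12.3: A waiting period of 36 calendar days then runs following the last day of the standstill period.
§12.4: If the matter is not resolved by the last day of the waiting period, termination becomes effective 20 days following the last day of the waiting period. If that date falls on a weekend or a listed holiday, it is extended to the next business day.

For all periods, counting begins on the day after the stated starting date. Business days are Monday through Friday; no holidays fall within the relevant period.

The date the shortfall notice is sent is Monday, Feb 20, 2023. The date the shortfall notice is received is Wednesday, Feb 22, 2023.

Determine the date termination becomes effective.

May 8, 2023

The last day of the make-up period: Feb 20, 2023 + 15 days = Mar 7, 2023.
The last day of the standstill period: 5 calendar days after Mar 7, 2023 is Mar 12, 2023.
Adding 36 calendar days to Mar 12, 2023 gives Apr 17, 2023, which is the last day of the waiting period.
The date termination becomes effective: 20 calendar days after Apr 17, 2023 is May 7, 2023. That falls on a Sunday, so it rolls to the next business day, Monday, May 8, 2023.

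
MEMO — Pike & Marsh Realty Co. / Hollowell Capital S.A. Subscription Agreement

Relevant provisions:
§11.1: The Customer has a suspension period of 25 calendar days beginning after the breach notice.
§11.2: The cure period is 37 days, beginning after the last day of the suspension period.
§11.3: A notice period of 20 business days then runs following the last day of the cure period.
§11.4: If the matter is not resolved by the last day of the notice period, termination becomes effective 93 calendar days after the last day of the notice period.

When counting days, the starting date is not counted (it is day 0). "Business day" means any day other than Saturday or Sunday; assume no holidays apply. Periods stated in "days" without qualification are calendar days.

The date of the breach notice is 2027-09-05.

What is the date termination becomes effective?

Adding 25 calendar days to 2027-09-05 gives 2027-09-30, which is the last day of the suspension period.
The last day of the cure period: 2027-09-30 + 37 days = 2027-11-06.
The last day of the notice period: 20 business days after Saturday, 2027-11-06, skipping weekends — Nov 8, Nov 9, Nov 10, Nov 11, …, Dec 1, Dec 2, Dec 3 — lands on Friday, 2027-12-03.
The date termination becomes effective: 2027-12-03 + 93 days = 2028-03-05.

2028-03-05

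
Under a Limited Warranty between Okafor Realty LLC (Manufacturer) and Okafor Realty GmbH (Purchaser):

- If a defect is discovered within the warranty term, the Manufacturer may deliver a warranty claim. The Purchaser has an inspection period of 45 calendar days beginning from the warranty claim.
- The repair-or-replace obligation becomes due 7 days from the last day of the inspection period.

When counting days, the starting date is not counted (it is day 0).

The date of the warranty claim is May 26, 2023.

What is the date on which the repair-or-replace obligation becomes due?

Adding 45 calendar days to May 26, 2023 gives Jul 10, 2023, which is the last day of the inspection period.
Adding 7 calendar days to Jul 10, 2023 gives Jul 17, 2023, which is the date on which the repair-or-replace obligation becomes due.

Jul 17, 2023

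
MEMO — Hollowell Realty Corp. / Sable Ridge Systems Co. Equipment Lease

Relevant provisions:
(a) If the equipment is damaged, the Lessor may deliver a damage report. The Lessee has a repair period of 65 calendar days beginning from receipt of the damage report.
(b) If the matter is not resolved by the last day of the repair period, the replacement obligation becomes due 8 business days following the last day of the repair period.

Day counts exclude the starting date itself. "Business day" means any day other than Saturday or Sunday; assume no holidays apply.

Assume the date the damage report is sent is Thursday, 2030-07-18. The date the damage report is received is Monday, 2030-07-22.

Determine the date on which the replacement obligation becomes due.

2030-10-07

The last day of the repair period: 65 calendar days after 2030-07-22 is 2030-09-25.
The date on which the replacement obligation becomes due: 8 business days after Wednesday, 2030-09-25, skipping weekends — Sep 26, Sep 27, Sep 30, Oct 1, Oct 2, Oct 3, Oct 4, Oct 7 — lands on Monday, 2030-10-07.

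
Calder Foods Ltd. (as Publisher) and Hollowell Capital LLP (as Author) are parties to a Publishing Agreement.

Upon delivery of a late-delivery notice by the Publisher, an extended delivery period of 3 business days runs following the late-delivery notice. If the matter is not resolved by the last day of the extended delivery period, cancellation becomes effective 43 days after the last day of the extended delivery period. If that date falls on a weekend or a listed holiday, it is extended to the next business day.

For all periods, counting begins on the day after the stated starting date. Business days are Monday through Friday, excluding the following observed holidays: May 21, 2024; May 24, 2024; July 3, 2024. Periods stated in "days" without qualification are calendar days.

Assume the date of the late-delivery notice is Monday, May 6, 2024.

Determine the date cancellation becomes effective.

June 21, 2024

The last day of the extended delivery period: counting 3 business days from Monday, May 6, 2024 (May 7, May 8, May 9, skipping weekends) reaches Thursday, May 9, 2024.
The date cancellation becomes effective: May 9, 2024 + 43 days = June 21, 2024. June 21, 2024 is a Friday and is not a listed holiday, so no roll-forward applies.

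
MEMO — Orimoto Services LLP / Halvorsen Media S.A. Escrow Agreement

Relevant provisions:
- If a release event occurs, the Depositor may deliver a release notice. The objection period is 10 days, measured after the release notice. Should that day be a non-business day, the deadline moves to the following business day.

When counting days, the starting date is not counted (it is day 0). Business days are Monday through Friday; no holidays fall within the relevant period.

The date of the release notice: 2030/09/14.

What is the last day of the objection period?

The last day of the objection period: 2030/09/14 + 10 days = 2030/09/24. 2030/09/24 is a Tuesday, so no roll-forward applies.

2030/09/24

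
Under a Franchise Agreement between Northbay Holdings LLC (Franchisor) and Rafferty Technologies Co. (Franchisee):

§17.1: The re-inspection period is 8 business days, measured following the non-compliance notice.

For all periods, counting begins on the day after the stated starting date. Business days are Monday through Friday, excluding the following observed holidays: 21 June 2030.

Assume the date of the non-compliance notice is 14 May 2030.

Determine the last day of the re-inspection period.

The last day of the re-inspection period: counting 8 business days from Tuesday, 14 May 2030 (May 15, May 16, May 17, May 20, May 21, May 22, May 23, May 24, skipping weekends) reaches Friday, 24 May 2030.

24 May 2030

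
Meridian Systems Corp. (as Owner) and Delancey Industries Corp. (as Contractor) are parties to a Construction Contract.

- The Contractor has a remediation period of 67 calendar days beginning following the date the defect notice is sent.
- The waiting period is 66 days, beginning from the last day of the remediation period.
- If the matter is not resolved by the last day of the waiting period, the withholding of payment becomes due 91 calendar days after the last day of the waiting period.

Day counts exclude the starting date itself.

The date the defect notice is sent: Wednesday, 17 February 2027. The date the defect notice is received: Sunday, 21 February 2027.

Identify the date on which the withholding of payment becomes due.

Adding 67 calendar days to 17 February 2027 gives 25 April 2027, which is the last day of the remediation period.
Adding 66 calendar days to 25 April 2027 gives 30 June 2027, which is the last day of the waiting period.
The date on which the withholding of payment becomes due: 91 calendar days after 30 June 2027 is 29 September 2027.

29 September 2027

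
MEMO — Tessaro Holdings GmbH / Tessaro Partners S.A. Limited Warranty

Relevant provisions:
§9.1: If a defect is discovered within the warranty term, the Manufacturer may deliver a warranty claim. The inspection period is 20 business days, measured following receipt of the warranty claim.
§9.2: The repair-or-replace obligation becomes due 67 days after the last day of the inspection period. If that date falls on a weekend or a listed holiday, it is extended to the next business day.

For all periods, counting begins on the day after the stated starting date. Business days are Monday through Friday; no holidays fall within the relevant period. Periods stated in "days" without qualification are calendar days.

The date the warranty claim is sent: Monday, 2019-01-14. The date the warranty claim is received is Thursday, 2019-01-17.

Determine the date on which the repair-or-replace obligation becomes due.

2019-04-22

The last day of the inspection period: counting 20 business days from Thursday, 2019-01-17 (Jan 18, Jan 21, Jan 22, Jan 23, …, Feb 12, Feb 13, Feb 14, skipping weekends) reaches Thursday, 2019-02-14.
The date on which the repair-or-replace obligation becomes due: 2019-02-14 + 67 days = 2019-04-22. 2019-04-22 is a Monday, so no roll-forward applies.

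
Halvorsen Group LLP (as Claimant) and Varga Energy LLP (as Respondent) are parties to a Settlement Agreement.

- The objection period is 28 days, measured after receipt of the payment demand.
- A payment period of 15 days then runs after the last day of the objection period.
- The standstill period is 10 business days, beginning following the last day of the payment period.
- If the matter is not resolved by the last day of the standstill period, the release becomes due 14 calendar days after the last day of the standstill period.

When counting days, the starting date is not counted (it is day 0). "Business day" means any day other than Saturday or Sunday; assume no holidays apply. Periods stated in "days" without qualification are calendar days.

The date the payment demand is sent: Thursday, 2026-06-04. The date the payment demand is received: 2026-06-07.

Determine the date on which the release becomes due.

The last day of the objection period: 28 calendar days after 2026-06-07 is 2026-07-05.
Adding 15 calendar days to 2026-07-05 gives 2026-07-20, which is the last day of the payment period.
The last day of the standstill period: counting 10 business days from Monday, 2026-07-20 (Jul 21, Jul 22, Jul 23, Jul 24, Jul 27, Jul 28, Jul 29, Jul 30, Jul 31, Aug 3, skipping weekends) reaches Monday, 2026-08-03.
Adding 14 calendar days to 2026-08-03 gives 2026-08-17, which is the date on which the release becomes due.

2026-08-17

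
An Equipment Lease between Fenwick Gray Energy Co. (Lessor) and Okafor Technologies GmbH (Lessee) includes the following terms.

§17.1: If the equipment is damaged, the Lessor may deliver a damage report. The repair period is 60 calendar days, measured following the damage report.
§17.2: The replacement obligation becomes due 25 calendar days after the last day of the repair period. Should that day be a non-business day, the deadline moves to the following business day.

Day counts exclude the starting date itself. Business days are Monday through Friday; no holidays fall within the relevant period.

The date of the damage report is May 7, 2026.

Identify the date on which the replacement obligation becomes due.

The last day of the repair period: 60 calendar days after May 7, 2026 is Jul 6, 2026.
Adding 25 calendar days to Jul 6, 2026 gives Jul 31, 2026, which is the date on which the replacement obligation becomes due. Jul 31, 2026 is a Friday, so no roll-forward applies.

Jul 31, 2026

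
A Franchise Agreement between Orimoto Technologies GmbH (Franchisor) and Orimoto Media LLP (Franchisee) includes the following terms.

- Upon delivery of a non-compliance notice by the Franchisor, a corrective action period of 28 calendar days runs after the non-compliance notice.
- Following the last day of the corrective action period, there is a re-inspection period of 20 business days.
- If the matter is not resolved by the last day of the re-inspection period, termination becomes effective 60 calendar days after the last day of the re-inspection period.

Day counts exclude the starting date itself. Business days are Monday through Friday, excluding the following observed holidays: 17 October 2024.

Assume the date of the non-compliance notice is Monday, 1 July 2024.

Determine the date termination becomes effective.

25 October 2024

The last day of the corrective action period: 1 July 2024 + 28 days = 29 July 2024.
From Monday, 29 July 2024, 20 business days (Jul 30, Jul 31, Aug 1, Aug 2, …, Aug 22, Aug 23, Aug 26, skipping weekends) brings us to Monday, 26 August 2024, which is the last day of the re-inspection period.
Adding 60 calendar days to 26 August 2024 gives 25 October 2024, which is the date termination becomes effective.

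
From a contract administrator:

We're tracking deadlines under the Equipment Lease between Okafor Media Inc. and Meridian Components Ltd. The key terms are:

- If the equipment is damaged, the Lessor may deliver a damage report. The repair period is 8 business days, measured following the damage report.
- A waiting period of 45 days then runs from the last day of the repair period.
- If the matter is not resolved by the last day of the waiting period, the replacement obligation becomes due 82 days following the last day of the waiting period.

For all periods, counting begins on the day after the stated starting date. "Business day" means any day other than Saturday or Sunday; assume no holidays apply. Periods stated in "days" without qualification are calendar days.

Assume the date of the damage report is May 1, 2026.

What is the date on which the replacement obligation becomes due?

The last day of the repair period: 8 business days after Friday, May 1, 2026, skipping weekends — May 4, May 5, May 6, May 7, May 8, May 11, May 12, May 13 — lands on Wednesday, May 13, 2026.
Adding 45 calendar days to May 13, 2026 gives Jun 27, 2026, which is the last day of the waiting period.
Adding 82 calendar days to Jun 27, 2026 gives Sep 17, 2026, which is the date on which the replacement obligation becomes due.

Sep 17, 2026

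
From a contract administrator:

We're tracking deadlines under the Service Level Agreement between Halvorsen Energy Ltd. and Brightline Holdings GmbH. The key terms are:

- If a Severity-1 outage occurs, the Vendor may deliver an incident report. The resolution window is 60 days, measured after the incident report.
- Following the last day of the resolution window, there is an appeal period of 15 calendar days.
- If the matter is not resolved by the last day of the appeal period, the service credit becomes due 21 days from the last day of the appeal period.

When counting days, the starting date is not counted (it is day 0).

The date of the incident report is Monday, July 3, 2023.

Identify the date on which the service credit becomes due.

The last day of the resolution window: July 3, 2023 + 60 days = September 1, 2023.
Adding 15 calendar days to September 1, 2023 gives September 16, 2023, which is the last day of the appeal period.
The date on which the service credit becomes due: September 16, 2023 + 21 days = October 7, 2023.

October 7, 2023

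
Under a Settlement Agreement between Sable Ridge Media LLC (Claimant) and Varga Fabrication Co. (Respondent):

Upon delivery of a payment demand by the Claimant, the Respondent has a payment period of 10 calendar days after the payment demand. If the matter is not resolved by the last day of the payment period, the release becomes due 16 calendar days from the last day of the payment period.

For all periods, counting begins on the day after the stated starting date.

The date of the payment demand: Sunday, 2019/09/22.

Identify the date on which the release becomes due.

2019/10/18

The last day of the payment period: 2019/09/22 + 10 days = 2019/10/02.
The date on which the release becomes due: 16 calendar days after 2019/10/02 is 2019/10/18.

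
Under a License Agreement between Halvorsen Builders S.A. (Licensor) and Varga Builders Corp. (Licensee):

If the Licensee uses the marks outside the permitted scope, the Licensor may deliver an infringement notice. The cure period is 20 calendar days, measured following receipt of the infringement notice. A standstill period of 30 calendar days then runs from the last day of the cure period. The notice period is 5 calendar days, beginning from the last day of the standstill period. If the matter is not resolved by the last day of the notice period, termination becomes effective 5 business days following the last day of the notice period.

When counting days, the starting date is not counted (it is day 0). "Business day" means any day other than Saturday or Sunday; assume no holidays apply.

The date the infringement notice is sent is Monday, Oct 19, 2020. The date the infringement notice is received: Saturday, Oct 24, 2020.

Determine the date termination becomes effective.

The last day of the cure period: 20 calendar days after Oct 24, 2020 is Nov 13, 2020.
The last day of the standstill period: 30 calendar days after Nov 13, 2020 is Dec 13, 2020.
The last day of the notice period: 5 calendar days after Dec 13, 2020 is Dec 18, 2020.
From Friday, Dec 18, 2020, 5 business days (Dec 21, Dec 22, Dec 23, Dec 24, Dec 25, skipping weekends) brings us to Friday, Dec 25, 2020, which is the date termination becomes effective.

Dec 25, 2020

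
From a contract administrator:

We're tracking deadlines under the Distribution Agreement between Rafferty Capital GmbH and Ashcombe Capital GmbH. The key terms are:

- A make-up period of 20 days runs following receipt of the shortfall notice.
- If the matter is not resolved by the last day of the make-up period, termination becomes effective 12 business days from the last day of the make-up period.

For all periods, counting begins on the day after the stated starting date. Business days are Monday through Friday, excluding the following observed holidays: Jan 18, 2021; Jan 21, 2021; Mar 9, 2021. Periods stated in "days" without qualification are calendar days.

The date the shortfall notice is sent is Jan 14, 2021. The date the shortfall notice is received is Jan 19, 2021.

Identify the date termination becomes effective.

Feb 24, 2021

The last day of the make-up period: 20 calendar days after Jan 19, 2021 is Feb 8, 2021.
From Monday, Feb 8, 2021, 12 business days (Feb 9, Feb 10, Feb 11, Feb 12, …, Feb 22, Feb 23, Feb 24, skipping weekends) brings us to Wednesday, Feb 24, 2021, which is the date termination becomes effective.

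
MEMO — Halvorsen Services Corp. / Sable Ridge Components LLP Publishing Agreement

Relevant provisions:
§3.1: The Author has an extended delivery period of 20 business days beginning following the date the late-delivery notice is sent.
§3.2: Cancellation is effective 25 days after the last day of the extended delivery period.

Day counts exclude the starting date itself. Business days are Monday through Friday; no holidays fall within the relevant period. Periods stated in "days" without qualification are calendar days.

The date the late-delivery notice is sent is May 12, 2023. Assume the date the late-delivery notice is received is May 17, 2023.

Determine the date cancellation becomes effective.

July 4, 2023

The last day of the extended delivery period: counting 20 business days from Friday, May 12, 2023 (May 15, May 16, May 17, May 18, …, Jun 7, Jun 8, Jun 9, skipping weekends) reaches Friday, June 9, 2023.
The date cancellation becomes effective: 25 calendar days after June 9, 2023 is July 4, 2023.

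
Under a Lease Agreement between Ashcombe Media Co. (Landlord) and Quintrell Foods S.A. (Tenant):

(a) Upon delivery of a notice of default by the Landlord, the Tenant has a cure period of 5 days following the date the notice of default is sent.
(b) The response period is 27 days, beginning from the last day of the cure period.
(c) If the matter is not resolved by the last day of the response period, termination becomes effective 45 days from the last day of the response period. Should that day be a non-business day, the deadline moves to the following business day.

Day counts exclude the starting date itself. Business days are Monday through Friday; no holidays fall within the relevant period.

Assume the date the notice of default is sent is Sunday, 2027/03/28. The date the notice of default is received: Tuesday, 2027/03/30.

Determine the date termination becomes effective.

2027/06/14

Adding 5 calendar days to 2027/03/28 gives 2027/04/02, which is the last day of the cure period.
The last day of the response period: 27 calendar days after 2027/04/02 is 2027/04/29.
The date termination becomes effective: 45 calendar days after 2027/04/29 is 2027/06/13. That falls on a Sunday, so it rolls to the next business day, Monday, 2027/06/14.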